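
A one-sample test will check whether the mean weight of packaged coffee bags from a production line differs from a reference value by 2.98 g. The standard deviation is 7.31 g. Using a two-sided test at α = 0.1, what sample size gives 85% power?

44

For a one-sample z-test, n = ((z_{α/2} + z_β)·σ/δ)².
z_{α/2} = 1.645 (two-sided α = 0.1); z_β = 1.036 (power 85% → β = 0.15).
n = (2.681 × 7.31 / 2.98)² = 43.25
Round up: n = 44.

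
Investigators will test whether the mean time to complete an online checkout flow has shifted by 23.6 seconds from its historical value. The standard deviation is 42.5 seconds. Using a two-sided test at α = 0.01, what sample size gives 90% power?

For a one-sample z-test, n = ((z_{α/2} + z_β)·σ/δ)².
z_{α/2} = 2.576 (two-sided α = 0.01); z_β = 1.282 (power 90% → β = 0.1).
n = (3.858 × 42.5 / 23.6)² = 48.27
Round up: n = 49.

n = 49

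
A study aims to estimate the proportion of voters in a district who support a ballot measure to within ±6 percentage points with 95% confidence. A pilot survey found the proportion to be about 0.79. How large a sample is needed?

178

For a proportion with margin E = 0.06 at 95% confidence, z = 1.960.
n = p̂(1−p̂)(z/E)² = 0.79 × 0.21 × (1.960/0.06)² = 177.03
Round up: n = 178.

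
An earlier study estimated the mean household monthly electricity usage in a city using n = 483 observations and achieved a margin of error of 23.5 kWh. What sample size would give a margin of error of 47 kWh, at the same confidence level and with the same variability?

121

Margin of error scales as 1/√n, so n₂ = n₁·(E₁/E₂)².
n₂ = 483 × (23.5/47)² = 483 × 0.25 = 120.75
Round up: n₂ = 121.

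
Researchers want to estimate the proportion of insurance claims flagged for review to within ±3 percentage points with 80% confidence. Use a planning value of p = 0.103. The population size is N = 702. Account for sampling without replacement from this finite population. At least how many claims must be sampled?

137

For a proportion with margin E = 0.03 at 80% confidence, z = 1.282.
n = p̂(1−p̂)(z/E)² = 0.103 × 0.897 × (1.282/0.03)² = 168.72 — call this n₀.
Finite-population correction with N = 702: n = n₀ / (1 + (n₀−1)/N) = 168.72 / 1.239 = 136.17
Round up: n = 137.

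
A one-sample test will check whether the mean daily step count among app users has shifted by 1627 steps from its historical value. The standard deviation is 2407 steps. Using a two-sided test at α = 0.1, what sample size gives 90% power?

19

For a one-sample z-test, n = ((z_{α/2} + z_β)·σ/δ)².
z_{α/2} = 1.645 (two-sided α = 0.1); z_β = 1.282 (power 90% → β = 0.1).
n = (2.927 × 2407 / 1627)² = 18.75
Round up: n = 19.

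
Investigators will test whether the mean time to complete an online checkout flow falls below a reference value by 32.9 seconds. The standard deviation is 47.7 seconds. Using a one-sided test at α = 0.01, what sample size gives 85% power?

n = 24

For a one-sample z-test, n = ((z_α + z_β)·σ/δ)².
z_α = 2.326 (one-sided α = 0.01); z_β = 1.036 (power 85% → β = 0.15).
n = (3.362 × 47.7 / 32.9)² = 23.76
Round up: n = 24.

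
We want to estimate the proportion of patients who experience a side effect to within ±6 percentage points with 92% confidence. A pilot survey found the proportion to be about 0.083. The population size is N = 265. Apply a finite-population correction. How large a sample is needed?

For a proportion with margin E = 0.06 at 92% confidence, z = 1.751.
n = p̂(1−p̂)(z/E)² = 0.083 × 0.917 × (1.751/0.06)² = 64.82 — call this n₀.
Finite-population correction with N = 265: n = n₀ / (1 + (n₀−1)/N) = 64.82 / 1.241 = 52.23
Round up: n = 53.

53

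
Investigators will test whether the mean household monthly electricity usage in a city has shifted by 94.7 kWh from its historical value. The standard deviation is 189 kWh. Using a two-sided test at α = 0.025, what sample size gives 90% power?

For a one-sample z-test, n = ((z_{α/2} + z_β)·σ/δ)².
z_{α/2} = 2.241 (two-sided α = 0.025); z_β = 1.282 (power 90% → β = 0.1).
n = (3.523 × 189 / 94.7)² = 49.44
Round up: n = 50.

50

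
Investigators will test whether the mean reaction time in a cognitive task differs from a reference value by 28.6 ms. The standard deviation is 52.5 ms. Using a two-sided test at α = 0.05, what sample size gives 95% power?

44

For a one-sample z-test, n = ((z_{α/2} + z_β)·σ/δ)².
z_{α/2} = 1.960 (two-sided α = 0.05); z_β = 1.645 (power 95% → β = 0.05).
n = (3.605 × 52.5 / 28.6)² = 43.79
Round up: n = 44.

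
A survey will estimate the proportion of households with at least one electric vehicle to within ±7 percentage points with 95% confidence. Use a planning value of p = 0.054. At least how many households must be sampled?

41

For a proportion with margin E = 0.07 at 95% confidence, z = 1.960.
n = p̂(1−p̂)(z/E)² = 0.054 × 0.946 × (1.960/0.07)² = 40.05
Round up: n = 41.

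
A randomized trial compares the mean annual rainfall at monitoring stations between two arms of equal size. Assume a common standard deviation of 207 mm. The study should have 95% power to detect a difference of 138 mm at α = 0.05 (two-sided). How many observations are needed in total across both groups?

For two equal groups, n per group = 2·((z_{α/2} + z_β)·σ/δ)².
z_{α/2} = 1.960; z_β = 1.645 (power 95%).
n = 2 × (3.605 × 207 / 138)² = 2 × 29.24 = 58.48
Round up: n = 59 per group.
Total across both groups: 2 × 59 = 118.

118 total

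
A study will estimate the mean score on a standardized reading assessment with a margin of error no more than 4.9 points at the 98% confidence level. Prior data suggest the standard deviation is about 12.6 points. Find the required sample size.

For a mean, the margin of error is E = z·σ/√n, so n = (zσ/E)².
At 98% confidence, z = 2.326.
n = (2.326 × 12.6 / 4.9)² = 35.77
Round up: n = 36.

36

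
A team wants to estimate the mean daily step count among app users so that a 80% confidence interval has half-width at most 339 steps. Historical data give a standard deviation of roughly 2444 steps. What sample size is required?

For a mean, the margin of error is E = z·σ/√n, so n = (zσ/E)².
At 80% confidence, z = 1.282.
n = (1.282 × 2444 / 339)² = 85.42
Round up: n = 86.

n = 86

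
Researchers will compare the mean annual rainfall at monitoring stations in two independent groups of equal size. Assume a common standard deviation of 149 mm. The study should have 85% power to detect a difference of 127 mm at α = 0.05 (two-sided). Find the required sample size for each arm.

For two equal groups, n per group = 2·((z_{α/2} + z_β)·σ/δ)².
z_{α/2} = 1.960; z_β = 1.036 (power 85%).
n = 2 × (2.996 × 149 / 127)² = 2 × 12.36 = 24.72
Round up: n = 25 per group.

25 per group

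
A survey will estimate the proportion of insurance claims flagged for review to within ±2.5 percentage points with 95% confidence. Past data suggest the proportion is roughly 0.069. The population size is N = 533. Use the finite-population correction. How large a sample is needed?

228

For a proportion with margin E = 0.025 at 95% confidence, z = 1.960.
n = p̂(1−p̂)(z/E)² = 0.069 × 0.931 × (1.960/0.025)² = 394.85 — call this n₀.
Finite-population correction with N = 533: n = n₀ / (1 + (n₀−1)/N) = 394.85 / 1.739 = 227.06
Round up: n = 228.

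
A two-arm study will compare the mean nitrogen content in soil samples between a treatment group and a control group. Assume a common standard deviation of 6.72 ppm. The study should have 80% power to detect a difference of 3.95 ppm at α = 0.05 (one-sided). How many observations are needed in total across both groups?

For two equal groups, n per group = 2·((z_α + z_β)·σ/δ)².
z_α = 1.645; z_β = 0.842 (power 80%).
n = 2 × (2.487 × 6.72 / 3.95)² = 2 × 17.90 = 35.80
Round up: n = 36 per group.
Total across both groups: 2 × 36 = 72.

72 total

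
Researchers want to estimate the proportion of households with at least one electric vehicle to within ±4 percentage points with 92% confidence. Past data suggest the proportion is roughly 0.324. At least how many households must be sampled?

n = 420

For a proportion with margin E = 0.04 at 92% confidence, z = 1.751.
n = p̂(1−p̂)(z/E)² = 0.324 × 0.676 × (1.751/0.04)² = 419.70
Round up: n = 420.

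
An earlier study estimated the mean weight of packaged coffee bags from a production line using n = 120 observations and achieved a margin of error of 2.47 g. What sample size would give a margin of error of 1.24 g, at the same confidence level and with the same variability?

477

Margin of error scales as 1/√n, so n₂ = n₁·(E₁/E₂)².
n₂ = 120 × (2.47/1.24)² = 120 × 3.968 = 476.16
Round up: n₂ = 477.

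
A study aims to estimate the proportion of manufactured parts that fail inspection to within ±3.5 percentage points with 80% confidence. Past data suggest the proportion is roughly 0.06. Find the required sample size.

76

For a proportion with margin E = 0.035 at 80% confidence, z = 1.282.
n = p̂(1−p̂)(z/E)² = 0.06 × 0.94 × (1.282/0.035)² = 75.67
Round up: n = 76.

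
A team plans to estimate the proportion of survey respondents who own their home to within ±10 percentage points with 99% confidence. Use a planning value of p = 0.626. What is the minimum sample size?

156

For a proportion with margin E = 0.1 at 99% confidence, z = 2.576.
n = p̂(1−p̂)(z/E)² = 0.626 × 0.374 × (2.576/0.1)² = 155.36
Round up: n = 156.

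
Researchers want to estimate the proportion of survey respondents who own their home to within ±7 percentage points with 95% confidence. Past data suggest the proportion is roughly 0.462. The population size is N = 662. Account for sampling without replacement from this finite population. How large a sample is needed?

151

For a proportion with margin E = 0.07 at 95% confidence, z = 1.960.
n = p̂(1−p̂)(z/E)² = 0.462 × 0.538 × (1.960/0.07)² = 194.87 — call this n₀.
Finite-population correction with N = 662: n = n₀ / (1 + (n₀−1)/N) = 194.87 / 1.293 = 150.71
Round up: n = 151.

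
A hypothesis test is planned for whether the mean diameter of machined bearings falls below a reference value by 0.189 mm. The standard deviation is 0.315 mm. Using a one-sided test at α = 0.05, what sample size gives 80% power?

For a one-sample z-test, n = ((z_α + z_β)·σ/δ)².
z_α = 1.645 (one-sided α = 0.05); z_β = 0.842 (power 80% → β = 0.2).
n = (2.487 × 0.315 / 0.189)² = 17.18
Round up: n = 18.

18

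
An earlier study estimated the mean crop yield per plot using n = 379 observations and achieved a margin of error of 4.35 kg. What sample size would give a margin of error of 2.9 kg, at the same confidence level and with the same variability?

n = 853

Margin of error scales as 1/√n, so n₂ = n₁·(E₁/E₂)².
n₂ = 379 × (4.35/2.9)² = 379 × 2.25 = 852.75
Round up: n₂ = 853.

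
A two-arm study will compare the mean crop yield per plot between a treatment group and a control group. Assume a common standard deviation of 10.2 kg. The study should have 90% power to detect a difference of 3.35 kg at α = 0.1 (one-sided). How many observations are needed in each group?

For two equal groups, n per group = 2·((z_α + z_β)·σ/δ)².
z_α = 1.282; z_β = 1.282 (power 90%).
n = 2 × (2.564 × 10.2 / 3.35)² = 2 × 60.95 = 121.90
Round up: n = 122 per group.

122 per group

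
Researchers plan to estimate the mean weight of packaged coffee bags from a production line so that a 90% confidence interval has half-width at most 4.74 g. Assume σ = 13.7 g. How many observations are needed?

For a mean, the margin of error is E = z·σ/√n, so n = (zσ/E)².
At 90% confidence, z = 1.645.
n = (1.645 × 13.7 / 4.74)² = 22.61
Round up: n = 23.

23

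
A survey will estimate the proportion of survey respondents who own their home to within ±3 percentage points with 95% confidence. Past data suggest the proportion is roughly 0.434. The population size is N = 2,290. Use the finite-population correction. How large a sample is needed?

For a proportion with margin E = 0.03 at 95% confidence, z = 1.960.
n = p̂(1−p̂)(z/E)² = 0.434 × 0.566 × (1.960/0.03)² = 1048.52 — call this n₀.
Finite-population correction with N = 2,290: n = n₀ / (1 + (n₀−1)/N) = 1048.52 / 1.457 = 719.64
Round up: n = 720.

720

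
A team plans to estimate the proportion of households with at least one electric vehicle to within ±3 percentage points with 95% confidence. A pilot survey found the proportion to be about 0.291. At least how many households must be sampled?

881

For a proportion with margin E = 0.03 at 95% confidence, z = 1.960.
n = p̂(1−p̂)(z/E)² = 0.291 × 0.709 × (1.960/0.03)² = 880.66
Round up: n = 881.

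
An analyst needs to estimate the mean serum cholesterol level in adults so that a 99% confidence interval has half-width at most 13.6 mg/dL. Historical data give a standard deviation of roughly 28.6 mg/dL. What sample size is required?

30

For a mean, the margin of error is E = z·σ/√n, so n = (zσ/E)².
At 99% confidence, z = 2.576.
n = (2.576 × 28.6 / 13.6)² = 29.35
Round up: n = 30.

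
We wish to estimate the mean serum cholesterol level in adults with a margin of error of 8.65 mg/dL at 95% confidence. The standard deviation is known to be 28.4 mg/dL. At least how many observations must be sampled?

For a mean, the margin of error is E = z·σ/√n, so n = (zσ/E)².
At 95% confidence, z = 1.960.
n = (1.960 × 28.4 / 8.65)² = 41.41
Round up: n = 42.

42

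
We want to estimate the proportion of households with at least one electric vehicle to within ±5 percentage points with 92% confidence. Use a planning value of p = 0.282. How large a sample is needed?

For a proportion with margin E = 0.05 at 92% confidence, z = 1.751.
n = p̂(1−p̂)(z/E)² = 0.282 × 0.718 × (1.751/0.05)² = 248.32
Round up: n = 249.

249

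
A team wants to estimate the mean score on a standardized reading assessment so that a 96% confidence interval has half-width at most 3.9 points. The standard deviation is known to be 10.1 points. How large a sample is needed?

For a mean, the margin of error is E = z·σ/√n, so n = (zσ/E)².
At 96% confidence, z = 2.054.
n = (2.054 × 10.1 / 3.9)² = 28.30
Round up: n = 29.

29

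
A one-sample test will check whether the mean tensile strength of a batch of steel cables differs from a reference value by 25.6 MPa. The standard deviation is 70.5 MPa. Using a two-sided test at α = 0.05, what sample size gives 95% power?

n = 99

For a one-sample z-test, n = ((z_{α/2} + z_β)·σ/δ)².
z_{α/2} = 1.960 (two-sided α = 0.05); z_β = 1.645 (power 95% → β = 0.05).
n = (3.605 × 70.5 / 25.6)² = 98.56
Round up: n = 99.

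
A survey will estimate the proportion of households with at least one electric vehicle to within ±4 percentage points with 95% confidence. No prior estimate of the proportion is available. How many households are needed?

For a proportion with margin E = 0.04 at 95% confidence, z = 1.960.
With no prior estimate, use p = 0.5, which maximizes p(1−p) at 0.25.
n = 0.25 × (z/E)² = 0.25 × (1.960/0.04)² = 600.25
Round up: n = 601.

601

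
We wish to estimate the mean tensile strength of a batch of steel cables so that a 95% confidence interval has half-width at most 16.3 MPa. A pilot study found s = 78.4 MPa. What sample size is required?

n = 89

For a mean, the margin of error is E = z·σ/√n, so n = (zσ/E)².
At 95% confidence, z = 1.960.
n = (1.960 × 78.4 / 16.3)² = 88.87
Round up: n = 89.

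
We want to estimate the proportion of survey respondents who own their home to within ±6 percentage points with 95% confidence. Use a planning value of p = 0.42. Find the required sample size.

260

For a proportion with margin E = 0.06 at 95% confidence, z = 1.960.
n = p̂(1−p̂)(z/E)² = 0.42 × 0.58 × (1.960/0.06)² = 259.95
Round up: n = 260.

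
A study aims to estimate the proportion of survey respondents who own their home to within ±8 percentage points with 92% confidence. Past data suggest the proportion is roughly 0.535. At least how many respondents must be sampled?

For a proportion with margin E = 0.08 at 92% confidence, z = 1.751.
n = p̂(1−p̂)(z/E)² = 0.535 × 0.465 × (1.751/0.08)² = 119.18
Round up: n = 120.

120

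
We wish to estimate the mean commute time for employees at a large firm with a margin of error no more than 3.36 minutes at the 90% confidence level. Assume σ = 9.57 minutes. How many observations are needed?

For a mean, the margin of error is E = z·σ/√n, so n = (zσ/E)².
At 90% confidence, z = 1.645.
n = (1.645 × 9.57 / 3.36)² = 21.95
Round up: n = 22.

n = 22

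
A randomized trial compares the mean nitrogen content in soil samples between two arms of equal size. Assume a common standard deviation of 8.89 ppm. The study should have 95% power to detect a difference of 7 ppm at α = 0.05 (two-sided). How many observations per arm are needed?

42 per group

For two equal groups, n per group = 2·((z_{α/2} + z_β)·σ/δ)².
z_{α/2} = 1.960; z_β = 1.645 (power 95%).
n = 2 × (3.605 × 8.89 / 7)² = 2 × 20.96 = 41.92
Round up: n = 42 per group.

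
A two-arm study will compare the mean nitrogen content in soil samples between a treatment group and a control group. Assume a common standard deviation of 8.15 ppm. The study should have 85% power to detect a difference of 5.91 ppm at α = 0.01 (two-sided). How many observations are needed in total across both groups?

100 total

For two equal groups, n per group = 2·((z_{α/2} + z_β)·σ/δ)².
z_{α/2} = 2.576; z_β = 1.036 (power 85%).
n = 2 × (3.612 × 8.15 / 5.91)² = 2 × 24.81 = 49.62
Round up: n = 50 per group.
Total across both groups: 2 × 50 = 100.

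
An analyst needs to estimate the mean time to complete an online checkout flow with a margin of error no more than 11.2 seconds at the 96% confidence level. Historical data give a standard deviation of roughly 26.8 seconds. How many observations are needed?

25

For a mean, the margin of error is E = z·σ/√n, so n = (zσ/E)².
At 96% confidence, z = 2.054.
n = (2.054 × 26.8 / 11.2)² = 24.16
Round up: n = 25.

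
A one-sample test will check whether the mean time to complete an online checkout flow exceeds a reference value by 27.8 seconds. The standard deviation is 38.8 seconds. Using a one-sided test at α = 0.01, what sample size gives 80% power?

n = 20

For a one-sample z-test, n = ((z_α + z_β)·σ/δ)².
z_α = 2.326 (one-sided α = 0.01); z_β = 0.842 (power 80% → β = 0.2).
n = (3.168 × 38.8 / 27.8)² = 19.55
Round up: n = 20.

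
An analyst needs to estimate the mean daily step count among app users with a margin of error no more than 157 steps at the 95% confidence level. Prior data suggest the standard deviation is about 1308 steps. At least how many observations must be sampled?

267

For a mean, the margin of error is E = z·σ/√n, so n = (zσ/E)².
At 95% confidence, z = 1.960.
n = (1.960 × 1308 / 157)² = 266.64
Round up: n = 267.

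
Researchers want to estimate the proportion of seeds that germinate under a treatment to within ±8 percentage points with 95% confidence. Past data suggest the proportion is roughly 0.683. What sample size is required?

For a proportion with margin E = 0.08 at 95% confidence, z = 1.960.
n = p̂(1−p̂)(z/E)² = 0.683 × 0.317 × (1.960/0.08)² = 129.96
Round up: n = 130.

n = 130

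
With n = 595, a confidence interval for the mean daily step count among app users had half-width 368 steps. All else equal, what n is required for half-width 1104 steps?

Margin of error scales as 1/√n, so n₂ = n₁·(E₁/E₂)².
n₂ = 595 × (368/1104)² = 595 × 0.1111 = 66.10
Round up: n₂ = 67.

67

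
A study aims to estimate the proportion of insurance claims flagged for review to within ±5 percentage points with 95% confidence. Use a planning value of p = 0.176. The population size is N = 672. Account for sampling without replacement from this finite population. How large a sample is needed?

168

For a proportion with margin E = 0.05 at 95% confidence, z = 1.960.
n = p̂(1−p̂)(z/E)² = 0.176 × 0.824 × (1.960/0.05)² = 222.85 — call this n₀.
Finite-population correction with N = 672: n = n₀ / (1 + (n₀−1)/N) = 222.85 / 1.33 = 167.56
Round up: n = 168.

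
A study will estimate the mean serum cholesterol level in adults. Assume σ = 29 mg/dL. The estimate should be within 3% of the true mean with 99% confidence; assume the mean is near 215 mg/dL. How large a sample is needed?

For a mean, the margin of error is E = z·σ/√n, so n = (zσ/E)².
At 99% confidence, z = 2.576.
E = 3% of 215 = 6.45 mg/dL.
n = (2.576 × 29 / 6.45)² = 134.14
Round up: n = 135.

135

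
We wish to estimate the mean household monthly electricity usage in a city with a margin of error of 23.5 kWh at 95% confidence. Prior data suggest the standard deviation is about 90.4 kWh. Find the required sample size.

For a mean, the margin of error is E = z·σ/√n, so n = (zσ/E)².
At 95% confidence, z = 1.960.
n = (1.960 × 90.4 / 23.5)² = 56.85
Round up: n = 57.

57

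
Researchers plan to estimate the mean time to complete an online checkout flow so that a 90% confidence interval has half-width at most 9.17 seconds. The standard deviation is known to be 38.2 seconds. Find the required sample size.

47

For a mean, the margin of error is E = z·σ/√n, so n = (zσ/E)².
At 90% confidence, z = 1.645.
n = (1.645 × 38.2 / 9.17)² = 46.96
Round up: n = 47.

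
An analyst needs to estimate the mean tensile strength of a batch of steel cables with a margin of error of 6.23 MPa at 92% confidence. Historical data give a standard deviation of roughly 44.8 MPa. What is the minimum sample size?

159

For a mean, the margin of error is E = z·σ/√n, so n = (zσ/E)².
At 92% confidence, z = 1.751.
n = (1.751 × 44.8 / 6.23)² = 158.54
Round up: n = 159.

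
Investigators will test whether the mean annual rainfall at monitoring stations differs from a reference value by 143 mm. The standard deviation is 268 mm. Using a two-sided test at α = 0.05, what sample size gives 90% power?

For a one-sample z-test, n = ((z_{α/2} + z_β)·σ/δ)².
z_{α/2} = 1.960 (two-sided α = 0.05); z_β = 1.282 (power 90% → β = 0.1).
n = (3.242 × 268 / 143)² = 36.92
Round up: n = 37.

n = 37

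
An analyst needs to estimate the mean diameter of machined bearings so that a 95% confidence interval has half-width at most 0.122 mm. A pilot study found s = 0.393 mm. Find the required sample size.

40

For a mean, the margin of error is E = z·σ/√n, so n = (zσ/E)².
At 95% confidence, z = 1.960.
n = (1.960 × 0.393 / 0.122)² = 39.86
Round up: n = 40.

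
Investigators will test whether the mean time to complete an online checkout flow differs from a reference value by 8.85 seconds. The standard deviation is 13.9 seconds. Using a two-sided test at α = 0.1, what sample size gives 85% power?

For a one-sample z-test, n = ((z_{α/2} + z_β)·σ/δ)².
z_{α/2} = 1.645 (two-sided α = 0.1); z_β = 1.036 (power 85% → β = 0.15).
n = (2.681 × 13.9 / 8.85)² = 17.73
Round up: n = 18.

n = 18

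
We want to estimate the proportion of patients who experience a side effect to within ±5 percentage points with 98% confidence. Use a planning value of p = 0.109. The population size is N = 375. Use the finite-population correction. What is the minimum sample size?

For a proportion with margin E = 0.05 at 98% confidence, z = 2.326.
n = p̂(1−p̂)(z/E)² = 0.109 × 0.891 × (2.326/0.05)² = 210.18 — call this n₀.
Finite-population correction with N = 375: n = n₀ / (1 + (n₀−1)/N) = 210.18 / 1.558 = 134.90
Round up: n = 135.

135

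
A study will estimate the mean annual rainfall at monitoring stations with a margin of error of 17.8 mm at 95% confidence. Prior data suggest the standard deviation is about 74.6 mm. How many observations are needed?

n = 68

For a mean, the margin of error is E = z·σ/√n, so n = (zσ/E)².
At 95% confidence, z = 1.960.
n = (1.960 × 74.6 / 17.8)² = 67.48
Round up: n = 68.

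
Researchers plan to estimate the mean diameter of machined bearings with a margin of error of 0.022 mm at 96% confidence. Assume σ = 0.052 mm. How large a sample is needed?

For a mean, the margin of error is E = z·σ/√n, so n = (zσ/E)².
At 96% confidence, z = 2.054.
n = (2.054 × 0.052 / 0.022)² = 23.57
Round up: n = 24.

24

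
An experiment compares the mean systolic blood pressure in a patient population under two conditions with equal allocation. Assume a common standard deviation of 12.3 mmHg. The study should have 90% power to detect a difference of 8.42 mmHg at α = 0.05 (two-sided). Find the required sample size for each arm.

45 per group

For two equal groups, n per group = 2·((z_{α/2} + z_β)·σ/δ)².
z_{α/2} = 1.960; z_β = 1.282 (power 90%).
n = 2 × (3.242 × 12.3 / 8.42)² = 2 × 22.43 = 44.86
Round up: n = 45 per group.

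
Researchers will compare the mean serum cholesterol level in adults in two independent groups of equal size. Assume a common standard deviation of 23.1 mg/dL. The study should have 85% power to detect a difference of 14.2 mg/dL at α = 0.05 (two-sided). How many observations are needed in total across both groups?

96 total

For two equal groups, n per group = 2·((z_{α/2} + z_β)·σ/δ)².
z_{α/2} = 1.960; z_β = 1.036 (power 85%).
n = 2 × (2.996 × 23.1 / 14.2)² = 2 × 23.75 = 47.50
Round up: n = 48 per group.
Total across both groups: 2 × 48 = 96.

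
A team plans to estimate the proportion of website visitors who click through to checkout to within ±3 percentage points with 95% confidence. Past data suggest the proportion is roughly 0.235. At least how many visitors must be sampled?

For a proportion with margin E = 0.03 at 95% confidence, z = 1.960.
n = p̂(1−p̂)(z/E)² = 0.235 × 0.765 × (1.960/0.03)² = 767.36
Round up: n = 768.

n = 768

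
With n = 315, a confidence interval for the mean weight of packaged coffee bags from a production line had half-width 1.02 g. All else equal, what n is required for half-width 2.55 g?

Margin of error scales as 1/√n, so n₂ = n₁·(E₁/E₂)².
n₂ = 315 × (1.02/2.55)² = 315 × 0.16 = 50.40
Round up: n₂ = 51.

51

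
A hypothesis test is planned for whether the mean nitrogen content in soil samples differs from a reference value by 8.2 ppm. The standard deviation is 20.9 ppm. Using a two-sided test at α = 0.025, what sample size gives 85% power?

n = 70

For a one-sample z-test, n = ((z_{α/2} + z_β)·σ/δ)².
z_{α/2} = 2.241 (two-sided α = 0.025); z_β = 1.036 (power 85% → β = 0.15).
n = (3.277 × 20.9 / 8.2)² = 69.76
Round up: n = 70.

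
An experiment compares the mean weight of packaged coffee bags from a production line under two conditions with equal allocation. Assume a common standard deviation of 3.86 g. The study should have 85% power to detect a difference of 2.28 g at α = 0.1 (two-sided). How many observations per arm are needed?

42 per group

For two equal groups, n per group = 2·((z_{α/2} + z_β)·σ/δ)².
z_{α/2} = 1.645; z_β = 1.036 (power 85%).
n = 2 × (2.681 × 3.86 / 2.28)² = 2 × 20.60 = 41.20
Round up: n = 42 per group.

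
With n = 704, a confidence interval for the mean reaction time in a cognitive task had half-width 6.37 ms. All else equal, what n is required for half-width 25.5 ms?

44

Margin of error scales as 1/√n, so n₂ = n₁·(E₁/E₂)².
n₂ = 704 × (6.37/25.5)² = 704 × 0.0624 = 43.93
Round up: n₂ = 44.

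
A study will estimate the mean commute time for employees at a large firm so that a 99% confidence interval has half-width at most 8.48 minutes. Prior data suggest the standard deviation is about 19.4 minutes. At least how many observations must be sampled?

For a mean, the margin of error is E = z·σ/√n, so n = (zσ/E)².
At 99% confidence, z = 2.576.
n = (2.576 × 19.4 / 8.48)² = 34.73
Round up: n = 35.

35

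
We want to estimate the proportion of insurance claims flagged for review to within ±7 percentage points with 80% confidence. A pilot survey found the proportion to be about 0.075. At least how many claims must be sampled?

24

For a proportion with margin E = 0.07 at 80% confidence, z = 1.282.
n = p̂(1−p̂)(z/E)² = 0.075 × 0.925 × (1.282/0.07)² = 23.27
Round up: n = 24.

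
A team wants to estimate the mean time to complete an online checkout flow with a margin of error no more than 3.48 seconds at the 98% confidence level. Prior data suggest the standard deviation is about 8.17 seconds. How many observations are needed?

30

For a mean, the margin of error is E = z·σ/√n, so n = (zσ/E)².
At 98% confidence, z = 2.326.
n = (2.326 × 8.17 / 3.48)² = 29.82
Round up: n = 30.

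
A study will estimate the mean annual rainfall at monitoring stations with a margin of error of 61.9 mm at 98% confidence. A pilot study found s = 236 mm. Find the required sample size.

For a mean, the margin of error is E = z·σ/√n, so n = (zσ/E)².
At 98% confidence, z = 2.326.
n = (2.326 × 236 / 61.9)² = 78.64
Round up: n = 79.

n = 79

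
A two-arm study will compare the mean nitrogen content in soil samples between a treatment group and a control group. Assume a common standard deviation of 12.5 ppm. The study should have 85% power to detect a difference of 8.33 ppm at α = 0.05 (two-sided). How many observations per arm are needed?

41 per group

For two equal groups, n per group = 2·((z_{α/2} + z_β)·σ/δ)².
z_{α/2} = 1.960; z_β = 1.036 (power 85%).
n = 2 × (2.996 × 12.5 / 8.33)² = 2 × 20.21 = 40.42
Round up: n = 41 per group.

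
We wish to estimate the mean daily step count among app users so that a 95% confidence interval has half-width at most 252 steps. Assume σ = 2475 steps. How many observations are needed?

371

For a mean, the margin of error is E = z·σ/√n, so n = (zσ/E)².
At 95% confidence, z = 1.960.
n = (1.960 × 2475 / 252)² = 370.56
Round up: n = 371.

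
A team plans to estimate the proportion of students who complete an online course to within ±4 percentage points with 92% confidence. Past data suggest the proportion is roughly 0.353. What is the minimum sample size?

438

For a proportion with margin E = 0.04 at 92% confidence, z = 1.751.
n = p̂(1−p̂)(z/E)² = 0.353 × 0.647 × (1.751/0.04)² = 437.65
Round up: n = 438.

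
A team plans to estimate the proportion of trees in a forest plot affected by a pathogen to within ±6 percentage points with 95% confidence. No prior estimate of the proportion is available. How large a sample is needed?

267

For a proportion with margin E = 0.06 at 95% confidence, z = 1.960.
With no prior estimate, use p = 0.5, which maximizes p(1−p) at 0.25.
n = 0.25 × (z/E)² = 0.25 × (1.960/0.06)² = 266.78
Round up: n = 267.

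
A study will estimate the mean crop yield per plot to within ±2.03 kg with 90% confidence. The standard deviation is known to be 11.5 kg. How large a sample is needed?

n = 87

For a mean, the margin of error is E = z·σ/√n, so n = (zσ/E)².
At 90% confidence, z = 1.645.
n = (1.645 × 11.5 / 2.03)² = 86.84
Round up: n = 87.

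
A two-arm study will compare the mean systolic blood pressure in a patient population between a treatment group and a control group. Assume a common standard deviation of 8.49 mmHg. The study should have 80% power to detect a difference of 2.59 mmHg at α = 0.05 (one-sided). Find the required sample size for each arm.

For two equal groups, n per group = 2·((z_α + z_β)·σ/δ)².
z_α = 1.645; z_β = 0.842 (power 80%).
n = 2 × (2.487 × 8.49 / 2.59)² = 2 × 66.46 = 132.92
Round up: n = 133 per group.

133 per group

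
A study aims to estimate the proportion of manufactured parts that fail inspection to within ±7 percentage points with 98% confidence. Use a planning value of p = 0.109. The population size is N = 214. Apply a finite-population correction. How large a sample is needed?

For a proportion with margin E = 0.07 at 98% confidence, z = 2.326.
n = p̂(1−p̂)(z/E)² = 0.109 × 0.891 × (2.326/0.07)² = 107.23 — call this n₀.
Finite-population correction with N = 214: n = n₀ / (1 + (n₀−1)/N) = 107.23 / 1.496 = 71.68
Round up: n = 72.

72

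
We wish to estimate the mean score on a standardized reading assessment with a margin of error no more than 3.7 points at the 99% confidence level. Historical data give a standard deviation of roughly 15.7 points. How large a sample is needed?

For a mean, the margin of error is E = z·σ/√n, so n = (zσ/E)².
At 99% confidence, z = 2.576.
n = (2.576 × 15.7 / 3.7)² = 119.48
Round up: n = 120.

n = 120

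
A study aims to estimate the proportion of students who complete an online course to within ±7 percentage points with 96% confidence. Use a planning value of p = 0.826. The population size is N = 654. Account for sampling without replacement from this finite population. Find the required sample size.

n = 105

For a proportion with margin E = 0.07 at 96% confidence, z = 2.054.
n = p̂(1−p̂)(z/E)² = 0.826 × 0.174 × (2.054/0.07)² = 123.75 — call this n₀.
Finite-population correction with N = 654: n = n₀ / (1 + (n₀−1)/N) = 123.75 / 1.188 = 104.17
Round up: n = 105.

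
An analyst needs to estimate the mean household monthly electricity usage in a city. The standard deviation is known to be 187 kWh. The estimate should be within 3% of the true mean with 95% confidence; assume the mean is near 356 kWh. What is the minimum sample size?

For a mean, the margin of error is E = z·σ/√n, so n = (zσ/E)².
At 95% confidence, z = 1.960.
E = 3% of 356 = 10.68 kWh.
n = (1.960 × 187 / 10.68)² = 1177.75
Round up: n = 1178.

1178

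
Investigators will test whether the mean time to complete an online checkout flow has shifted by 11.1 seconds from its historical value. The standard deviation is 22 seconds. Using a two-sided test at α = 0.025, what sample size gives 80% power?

38

For a one-sample z-test, n = ((z_{α/2} + z_β)·σ/δ)².
z_{α/2} = 2.241 (two-sided α = 0.025); z_β = 0.842 (power 80% → β = 0.2).
n = (3.083 × 22 / 11.1)² = 37.34
Round up: n = 38.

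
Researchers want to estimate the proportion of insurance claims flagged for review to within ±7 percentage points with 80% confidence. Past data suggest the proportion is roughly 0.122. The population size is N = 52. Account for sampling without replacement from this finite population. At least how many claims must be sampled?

For a proportion with margin E = 0.07 at 80% confidence, z = 1.282.
n = p̂(1−p̂)(z/E)² = 0.122 × 0.878 × (1.282/0.07)² = 35.93 — call this n₀.
Finite-population correction with N = 52: n = n₀ / (1 + (n₀−1)/N) = 35.93 / 1.672 = 21.49
Round up: n = 22.

22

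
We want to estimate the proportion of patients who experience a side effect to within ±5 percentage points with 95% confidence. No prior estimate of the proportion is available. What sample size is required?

For a proportion with margin E = 0.05 at 95% confidence, z = 1.960.
With no prior estimate, use p = 0.5, which maximizes p(1−p) at 0.25.
n = 0.25 × (z/E)² = 0.25 × (1.960/0.05)² = 384.16
Round up: n = 385.

385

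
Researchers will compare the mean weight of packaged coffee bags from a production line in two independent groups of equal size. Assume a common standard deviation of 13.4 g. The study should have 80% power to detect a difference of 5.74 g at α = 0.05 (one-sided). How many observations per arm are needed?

For two equal groups, n per group = 2·((z_α + z_β)·σ/δ)².
z_α = 1.645; z_β = 0.842 (power 80%).
n = 2 × (2.487 × 13.4 / 5.74)² = 2 × 33.71 = 67.42
Round up: n = 68 per group.

68 per group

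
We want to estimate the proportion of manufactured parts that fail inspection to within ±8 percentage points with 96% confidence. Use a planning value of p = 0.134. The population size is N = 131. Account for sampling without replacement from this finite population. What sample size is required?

For a proportion with margin E = 0.08 at 96% confidence, z = 2.054.
n = p̂(1−p̂)(z/E)² = 0.134 × 0.866 × (2.054/0.08)² = 76.50 — call this n₀.
Finite-population correction with N = 131: n = n₀ / (1 + (n₀−1)/N) = 76.50 / 1.576 = 48.54
Round up: n = 49.

49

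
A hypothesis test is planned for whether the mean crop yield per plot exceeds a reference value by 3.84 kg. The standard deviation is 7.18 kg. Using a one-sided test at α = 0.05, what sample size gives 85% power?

For a one-sample z-test, n = ((z_α + z_β)·σ/δ)².
z_α = 1.645 (one-sided α = 0.05); z_β = 1.036 (power 85% → β = 0.15).
n = (2.681 × 7.18 / 3.84)² = 25.13
Round up: n = 26.

n = 26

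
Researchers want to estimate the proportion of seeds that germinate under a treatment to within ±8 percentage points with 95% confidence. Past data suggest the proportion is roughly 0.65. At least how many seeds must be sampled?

For a proportion with margin E = 0.08 at 95% confidence, z = 1.960.
n = p̂(1−p̂)(z/E)² = 0.65 × 0.35 × (1.960/0.08)² = 136.56
Round up: n = 137.

137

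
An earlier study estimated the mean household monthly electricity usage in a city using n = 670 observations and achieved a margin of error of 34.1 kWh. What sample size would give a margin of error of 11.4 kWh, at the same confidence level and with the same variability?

Margin of error scales as 1/√n, so n₂ = n₁·(E₁/E₂)².
n₂ = 670 × (34.1/11.4)² = 670 × 8.947 = 5994.49
Round up: n₂ = 5995.

5995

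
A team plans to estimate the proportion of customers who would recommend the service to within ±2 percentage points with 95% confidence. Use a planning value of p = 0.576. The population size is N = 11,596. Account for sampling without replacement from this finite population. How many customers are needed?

1952

For a proportion with margin E = 0.02 at 95% confidence, z = 1.960.
n = p̂(1−p̂)(z/E)² = 0.576 × 0.424 × (1.960/0.02)² = 2345.53 — call this n₀.
Finite-population correction with N = 11,596: n = n₀ / (1 + (n₀−1)/N) = 2345.53 / 1.202 = 1951.36
Round up: n = 1952.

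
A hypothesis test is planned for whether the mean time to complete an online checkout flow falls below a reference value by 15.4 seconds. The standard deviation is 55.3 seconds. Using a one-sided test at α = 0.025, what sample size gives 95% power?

n = 168

For a one-sample z-test, n = ((z_α + z_β)·σ/δ)².
z_α = 1.960 (one-sided α = 0.025); z_β = 1.645 (power 95% → β = 0.05).
n = (3.605 × 55.3 / 15.4)² = 167.58
Round up: n = 168.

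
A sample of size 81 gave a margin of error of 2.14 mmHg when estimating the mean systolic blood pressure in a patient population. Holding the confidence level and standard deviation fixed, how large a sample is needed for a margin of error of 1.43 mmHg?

182

Margin of error scales as 1/√n, so n₂ = n₁·(E₁/E₂)².
n₂ = 81 × (2.14/1.43)² = 81 × 2.24 = 181.44
Round up: n₂ = 182.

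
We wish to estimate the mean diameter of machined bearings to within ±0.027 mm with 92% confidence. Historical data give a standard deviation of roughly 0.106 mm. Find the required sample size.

n = 48

For a mean, the margin of error is E = z·σ/√n, so n = (zσ/E)².
At 92% confidence, z = 1.751.
n = (1.751 × 0.106 / 0.027)² = 47.26
Round up: n = 48.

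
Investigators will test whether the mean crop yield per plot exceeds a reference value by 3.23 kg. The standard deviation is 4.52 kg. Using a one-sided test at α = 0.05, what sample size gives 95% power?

For a one-sample z-test, n = ((z_α + z_β)·σ/δ)².
z_α = 1.645 (one-sided α = 0.05); z_β = 1.645 (power 95% → β = 0.05).
n = (3.290 × 4.52 / 3.23)² = 21.20
Round up: n = 22.

22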